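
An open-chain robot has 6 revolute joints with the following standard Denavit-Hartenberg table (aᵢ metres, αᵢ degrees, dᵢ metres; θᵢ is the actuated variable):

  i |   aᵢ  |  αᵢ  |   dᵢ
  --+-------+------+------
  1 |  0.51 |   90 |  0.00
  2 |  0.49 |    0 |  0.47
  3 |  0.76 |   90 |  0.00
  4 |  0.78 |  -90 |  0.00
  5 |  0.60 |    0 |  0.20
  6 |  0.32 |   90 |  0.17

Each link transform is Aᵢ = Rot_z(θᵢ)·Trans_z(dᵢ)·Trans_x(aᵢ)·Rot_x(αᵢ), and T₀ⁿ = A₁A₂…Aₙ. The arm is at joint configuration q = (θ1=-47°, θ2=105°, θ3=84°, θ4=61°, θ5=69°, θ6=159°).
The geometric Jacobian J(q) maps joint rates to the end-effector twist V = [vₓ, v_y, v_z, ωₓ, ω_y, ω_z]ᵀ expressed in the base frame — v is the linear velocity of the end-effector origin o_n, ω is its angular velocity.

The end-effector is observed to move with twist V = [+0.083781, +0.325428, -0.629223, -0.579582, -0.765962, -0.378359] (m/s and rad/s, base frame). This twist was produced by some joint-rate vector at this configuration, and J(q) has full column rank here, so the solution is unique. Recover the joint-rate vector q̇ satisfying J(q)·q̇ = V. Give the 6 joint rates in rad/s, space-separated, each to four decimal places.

-0.5280 0.0230 0.8200 0.1220 0.2820 -0.0690

o_n = [-1.2277, -0.6371, 0.0274]
J₁: ẑ×o_n = [0.6371, -1.2277, 0.0000], ω = ẑ
J2: z=[-0.7314, -0.6820, 0.0000] o=[0.3478, -0.3730, 0.0000] → [-0.0187, 0.0201, -0.8813, -0.7314, -0.6820, 0.0000]
J3: z=[-0.7314, -0.6820, 0.0000] o=[-0.0824, -0.6008, 0.4733] → [0.3041, -0.3261, -0.7545, -0.7314, -0.6820, 0.0000]
J4: z=[-0.1067, 0.1144, 0.9877] o=[-0.5943, -0.0518, 0.3544] → [0.5407, -0.6604, 0.1349, -0.1067, 0.1144, 0.9877]
J5: z=[0.2346, -0.9624, 0.1368] o=[-1.3480, -0.2439, 0.2953] → [0.3116, 0.0793, 0.0236, 0.2346, -0.9624, 0.1368]
J6: z=[0.2346, -0.9624, 0.1368] o=[-1.4491, -0.5534, -0.2469] → [-0.2526, -0.0341, 0.1935, 0.2346, -0.9624, 0.1368]
q̇ = J⁺·V = [-0.5280, 0.0230, 0.8200, 0.1220, 0.2820, -0.0690]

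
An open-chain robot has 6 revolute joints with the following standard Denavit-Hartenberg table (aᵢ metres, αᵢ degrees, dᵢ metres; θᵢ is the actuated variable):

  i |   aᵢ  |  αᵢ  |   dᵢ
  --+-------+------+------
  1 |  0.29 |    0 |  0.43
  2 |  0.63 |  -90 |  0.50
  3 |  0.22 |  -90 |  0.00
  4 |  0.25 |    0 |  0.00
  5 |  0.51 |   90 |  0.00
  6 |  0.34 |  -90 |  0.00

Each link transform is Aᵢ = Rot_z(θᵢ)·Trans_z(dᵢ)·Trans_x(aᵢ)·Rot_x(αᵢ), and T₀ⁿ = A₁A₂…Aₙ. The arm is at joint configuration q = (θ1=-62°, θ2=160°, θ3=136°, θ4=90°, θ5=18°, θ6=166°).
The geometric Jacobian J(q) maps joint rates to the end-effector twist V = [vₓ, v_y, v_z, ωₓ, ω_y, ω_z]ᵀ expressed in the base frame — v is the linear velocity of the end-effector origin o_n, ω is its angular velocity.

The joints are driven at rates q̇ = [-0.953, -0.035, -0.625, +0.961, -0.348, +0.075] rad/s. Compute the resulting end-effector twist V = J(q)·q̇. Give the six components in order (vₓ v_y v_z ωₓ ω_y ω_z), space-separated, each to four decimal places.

0.1776 -0.1893 0.1111 0.7083 -0.3823 -0.5966

o_n = [0.4901, 0.2528, 0.8750]
J₁: ẑ×o_n = [-0.2528, 0.4901, 0.0000], ω = ẑ
J2: z=[0.0000, 0.0000, 1.0000] o=[0.1361, -0.2561, 0.4300] → [-0.5088, 0.3539, 0.0000, 0.0000, 0.0000, 1.0000]
J3: z=[-0.9903, -0.1392, 0.0000] o=[0.0485, 0.3678, 0.9300] → [0.0077, -0.0545, 0.1754, -0.9903, -0.1392, 0.0000]
J4: z=[0.0967, -0.6879, 0.7193] o=[0.0705, 0.2111, 0.7772] → [-0.0973, 0.2924, 0.2926, 0.0967, -0.6879, 0.7193]
J5: z=[0.0967, -0.6879, 0.7193] o=[0.3181, 0.2459, 0.7772] → [-0.0723, 0.1143, 0.1190, 0.0967, -0.6879, 0.7193]
J6: z=[0.4012, -0.6345, -0.6607] o=[0.7826, 0.4257, 0.8867] → [-0.1068, 0.1979, -0.2550, 0.4012, -0.6345, -0.6607]
V = J·q̇ = [0.1776, -0.1893, 0.1111, 0.7083, -0.3823, -0.5966]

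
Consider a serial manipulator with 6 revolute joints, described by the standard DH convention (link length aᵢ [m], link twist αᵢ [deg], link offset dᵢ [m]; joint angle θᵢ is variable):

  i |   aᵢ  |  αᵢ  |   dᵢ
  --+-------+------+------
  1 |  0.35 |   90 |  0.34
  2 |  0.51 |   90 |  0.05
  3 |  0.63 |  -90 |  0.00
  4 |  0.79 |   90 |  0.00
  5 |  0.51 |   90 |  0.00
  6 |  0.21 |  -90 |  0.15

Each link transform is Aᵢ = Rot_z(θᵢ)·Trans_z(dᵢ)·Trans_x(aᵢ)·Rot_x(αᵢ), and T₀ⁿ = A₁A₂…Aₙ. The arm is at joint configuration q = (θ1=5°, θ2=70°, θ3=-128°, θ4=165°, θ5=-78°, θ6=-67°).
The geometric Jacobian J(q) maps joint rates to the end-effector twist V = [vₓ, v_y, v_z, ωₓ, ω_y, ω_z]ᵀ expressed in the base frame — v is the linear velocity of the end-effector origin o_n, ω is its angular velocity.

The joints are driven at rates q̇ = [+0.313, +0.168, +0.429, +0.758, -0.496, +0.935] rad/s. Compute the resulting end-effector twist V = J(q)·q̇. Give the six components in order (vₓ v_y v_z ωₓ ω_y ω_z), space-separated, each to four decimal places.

o_n = [0.4294, -0.5166, 0.4640]
J₁: ẑ×o_n = [0.5166, 0.4294, -0.0000], ω = ẑ
J2: z=[0.0872, -0.9962, 0.0000] o=[0.3487, 0.0305, 0.3400] → [-0.1236, -0.0108, 0.0328, 0.0872, -0.9962, 0.0000]
J3: z=[0.9361, 0.0819, -0.3420] o=[0.5268, -0.0041, 0.8192] → [-0.2044, 0.3658, -0.4718, 0.9361, 0.0819, -0.3420]
J4: z=[0.2148, 0.6368, 0.7405] o=[0.3514, 0.4789, 0.4548] → [0.7430, 0.0558, -0.2636, 0.2148, 0.6368, 0.7405]
J5: z=[-0.9763, 0.1193, 0.1806] o=[0.3724, -0.1229, 0.9662] → [0.0112, -0.4799, 0.3776, -0.9763, 0.1193, 0.1806]
J6: z=[-0.0708, 0.6127, -0.7872] o=[0.2681, -0.5213, 0.6654] → [-0.1197, -0.1412, -0.0992, -0.0708, 0.6127, -0.7872]
V = J·q̇ = [0.4990, 0.4378, -0.6767, 0.9972, 0.8642, -0.0980]

0.4990 0.4378 -0.6767 0.9972 0.8642 -0.0980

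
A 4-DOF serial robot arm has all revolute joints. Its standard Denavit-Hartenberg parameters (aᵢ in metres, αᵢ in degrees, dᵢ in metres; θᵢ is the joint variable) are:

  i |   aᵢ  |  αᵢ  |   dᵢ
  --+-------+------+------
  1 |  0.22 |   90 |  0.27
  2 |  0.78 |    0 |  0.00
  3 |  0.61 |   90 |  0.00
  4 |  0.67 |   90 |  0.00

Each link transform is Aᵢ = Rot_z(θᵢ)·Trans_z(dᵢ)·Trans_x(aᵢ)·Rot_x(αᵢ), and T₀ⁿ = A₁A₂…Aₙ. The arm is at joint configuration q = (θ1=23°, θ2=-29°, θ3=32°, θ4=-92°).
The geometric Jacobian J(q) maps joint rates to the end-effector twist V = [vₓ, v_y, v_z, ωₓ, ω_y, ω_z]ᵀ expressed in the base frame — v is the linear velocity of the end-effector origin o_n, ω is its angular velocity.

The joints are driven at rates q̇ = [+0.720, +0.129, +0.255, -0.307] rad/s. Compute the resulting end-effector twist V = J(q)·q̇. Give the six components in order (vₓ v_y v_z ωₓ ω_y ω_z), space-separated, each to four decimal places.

o_n = [1.1081, 1.1978, -0.0775]
J₁: ẑ×o_n = [-1.1978, 1.1081, 0.0000], ω = ẑ
J2: z=[0.3907, -0.9205, 0.0000] o=[0.2025, 0.0860, 0.2700] → [0.3198, 0.1358, 1.2680, 0.3907, -0.9205, 0.0000]
J3: z=[0.3907, -0.9205, 0.0000] o=[0.8305, 0.3525, -0.1082] → [-0.0283, -0.0120, 0.5858, 0.3907, -0.9205, 0.0000]
J4: z=[0.0482, 0.0204, -0.9986] o=[1.3912, 0.5905, -0.0762] → [0.6064, 0.2828, 0.0350, 0.0482, 0.0204, -0.9986]
V = J·q̇ = [-1.0145, 0.7255, 0.3022, 0.1353, -0.3598, 1.0266]

-1.0145 0.7255 0.3022 0.1353 -0.3598 1.0266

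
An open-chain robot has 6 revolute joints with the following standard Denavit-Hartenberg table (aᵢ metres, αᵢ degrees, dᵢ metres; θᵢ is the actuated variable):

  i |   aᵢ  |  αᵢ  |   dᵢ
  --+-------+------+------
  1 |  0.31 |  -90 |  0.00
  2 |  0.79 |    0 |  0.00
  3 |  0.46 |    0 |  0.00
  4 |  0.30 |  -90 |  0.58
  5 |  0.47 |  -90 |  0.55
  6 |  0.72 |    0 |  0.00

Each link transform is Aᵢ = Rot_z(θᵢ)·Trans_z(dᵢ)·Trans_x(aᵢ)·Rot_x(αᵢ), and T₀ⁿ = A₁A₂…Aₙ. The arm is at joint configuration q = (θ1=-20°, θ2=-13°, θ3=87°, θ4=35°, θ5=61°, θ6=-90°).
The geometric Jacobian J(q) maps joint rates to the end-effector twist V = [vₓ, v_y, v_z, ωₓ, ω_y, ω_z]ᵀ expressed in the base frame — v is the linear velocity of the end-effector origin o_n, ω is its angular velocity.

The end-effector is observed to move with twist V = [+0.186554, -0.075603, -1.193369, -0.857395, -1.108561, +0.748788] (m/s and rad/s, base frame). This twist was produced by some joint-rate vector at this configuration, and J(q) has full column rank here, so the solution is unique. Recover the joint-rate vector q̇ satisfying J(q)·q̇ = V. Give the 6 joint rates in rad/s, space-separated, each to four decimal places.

0.9340 -0.7130 0.1030 -0.8990 0.3430 -0.3590

o_n = [-0.0983, 0.2156, -0.3501]
J₁: ẑ×o_n = [-0.2156, -0.0983, 0.0000], ω = ẑ
J2: z=[0.3420, 0.9397, 0.0000] o=[0.2913, -0.1060, 0.0000] → [-0.3290, 0.1197, 0.4761, 0.3420, 0.9397, 0.0000]
J3: z=[0.3420, 0.9397, 0.0000] o=[1.0146, -0.3693, 0.1777] → [-0.4960, 0.1805, 1.2459, 0.3420, 0.9397, 0.0000]
J4: z=[0.3420, 0.9397, 0.0000] o=[1.1338, -0.4127, -0.2645] → [-0.0805, 0.0293, 1.3727, 0.3420, 0.9397, 0.0000]
J5: z=[-0.8885, 0.3234, 0.3256] o=[1.2404, 0.1658, -0.5481] → [0.0478, -0.2599, 0.3887, -0.8885, 0.3234, 0.3256]
J6: z=[0.1018, -0.5530, 0.8270] o=[0.5414, -0.0173, -0.5845] → [-0.3222, -0.5529, -0.3300, 0.1018, -0.5530, 0.8270]
q̇ = J⁺·V = [0.9340, -0.7130, 0.1030, -0.8990, 0.3430, -0.3590]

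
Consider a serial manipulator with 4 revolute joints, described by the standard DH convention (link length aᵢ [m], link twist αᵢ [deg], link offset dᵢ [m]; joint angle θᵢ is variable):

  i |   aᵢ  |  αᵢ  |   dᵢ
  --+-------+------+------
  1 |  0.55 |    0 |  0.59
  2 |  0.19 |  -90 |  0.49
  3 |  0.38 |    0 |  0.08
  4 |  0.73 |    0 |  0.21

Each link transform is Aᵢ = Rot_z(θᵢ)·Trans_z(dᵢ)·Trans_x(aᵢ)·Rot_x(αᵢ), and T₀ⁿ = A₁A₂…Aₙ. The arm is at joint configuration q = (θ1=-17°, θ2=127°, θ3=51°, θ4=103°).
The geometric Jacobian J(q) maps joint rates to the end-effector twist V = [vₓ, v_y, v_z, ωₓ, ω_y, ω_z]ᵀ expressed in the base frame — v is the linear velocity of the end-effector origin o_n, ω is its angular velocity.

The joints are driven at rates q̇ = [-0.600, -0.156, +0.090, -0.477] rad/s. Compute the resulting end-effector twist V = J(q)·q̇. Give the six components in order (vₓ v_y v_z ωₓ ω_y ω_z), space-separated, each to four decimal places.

o_n = [0.3311, -0.4733, 0.4647]
J₁: ẑ×o_n = [0.4733, 0.3311, -0.0000], ω = ẑ
J2: z=[0.0000, 0.0000, 1.0000] o=[0.5260, -0.1608, 0.5900] → [0.3125, -0.1949, 0.0000, 0.0000, 0.0000, 1.0000]
J3: z=[-0.9397, -0.3420, 0.0000] o=[0.4610, 0.0177, 1.0800] → [0.2105, -0.5782, 0.4170, -0.9397, -0.3420, 0.0000]
J4: z=[-0.9397, -0.3420, 0.0000] o=[0.3040, 0.2151, 0.7847] → [0.1095, -0.3007, 0.6561, -0.9397, -0.3420, 0.0000]
V = J·q̇ = [-0.3660, -0.0769, -0.2754, 0.3637, 0.1324, -0.7560]

-0.3660 -0.0769 -0.2754 0.3637 0.1324 -0.7560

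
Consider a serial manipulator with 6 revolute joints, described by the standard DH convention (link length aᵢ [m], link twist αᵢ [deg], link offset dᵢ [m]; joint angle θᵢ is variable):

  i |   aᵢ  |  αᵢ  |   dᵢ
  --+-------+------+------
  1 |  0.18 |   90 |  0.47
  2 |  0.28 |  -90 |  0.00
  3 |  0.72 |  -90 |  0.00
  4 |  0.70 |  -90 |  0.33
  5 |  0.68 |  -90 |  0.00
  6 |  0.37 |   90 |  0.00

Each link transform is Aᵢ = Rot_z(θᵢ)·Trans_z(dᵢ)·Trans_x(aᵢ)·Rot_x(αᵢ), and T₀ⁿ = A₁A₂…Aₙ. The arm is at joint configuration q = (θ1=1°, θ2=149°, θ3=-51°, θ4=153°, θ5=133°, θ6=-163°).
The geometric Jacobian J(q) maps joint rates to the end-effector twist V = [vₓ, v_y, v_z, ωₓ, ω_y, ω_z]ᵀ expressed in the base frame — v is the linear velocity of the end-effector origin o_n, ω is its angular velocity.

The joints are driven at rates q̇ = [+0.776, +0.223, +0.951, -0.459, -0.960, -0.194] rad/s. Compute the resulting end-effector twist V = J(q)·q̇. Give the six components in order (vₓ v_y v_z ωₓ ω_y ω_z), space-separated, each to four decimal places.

o_n = [-0.1889, -0.1365, 0.8336]
J₁: ẑ×o_n = [0.1365, -0.1889, 0.0000], ω = ẑ
J2: z=[0.0175, -0.9998, 0.0000] o=[0.1800, 0.0031, 0.4700] → [-0.3635, -0.0063, -0.3713, 0.0175, -0.9998, 0.0000]
J3: z=[-0.5150, -0.0090, -0.8572] o=[-0.0600, -0.0010, 0.6142] → [-0.1180, 0.2235, 0.0686, -0.5150, -0.0090, -0.8572]
J4: z=[-0.6770, 0.6176, 0.4003] o=[-0.4386, -0.5673, 0.8476] → [-0.1811, 0.0904, -0.4459, -0.6770, 0.6176, 0.4003]
J5: z=[-0.2201, 0.3490, -0.9109] o=[-0.1704, 0.1299, 1.0499] → [-0.3181, -0.0307, 0.0651, -0.2201, 0.3490, -0.9109]
J6: z=[-0.9753, -0.0943, 0.1996] o=[-0.1594, -0.5041, 0.8043] → [-0.0761, 0.0226, -0.3614, -0.9753, -0.0943, 0.1996]
V = J·q̇ = [0.3159, 0.0481, 0.1947, 0.2255, -0.8318, 0.6129]

0.3159 0.0481 0.1947 0.2255 -0.8318 0.6129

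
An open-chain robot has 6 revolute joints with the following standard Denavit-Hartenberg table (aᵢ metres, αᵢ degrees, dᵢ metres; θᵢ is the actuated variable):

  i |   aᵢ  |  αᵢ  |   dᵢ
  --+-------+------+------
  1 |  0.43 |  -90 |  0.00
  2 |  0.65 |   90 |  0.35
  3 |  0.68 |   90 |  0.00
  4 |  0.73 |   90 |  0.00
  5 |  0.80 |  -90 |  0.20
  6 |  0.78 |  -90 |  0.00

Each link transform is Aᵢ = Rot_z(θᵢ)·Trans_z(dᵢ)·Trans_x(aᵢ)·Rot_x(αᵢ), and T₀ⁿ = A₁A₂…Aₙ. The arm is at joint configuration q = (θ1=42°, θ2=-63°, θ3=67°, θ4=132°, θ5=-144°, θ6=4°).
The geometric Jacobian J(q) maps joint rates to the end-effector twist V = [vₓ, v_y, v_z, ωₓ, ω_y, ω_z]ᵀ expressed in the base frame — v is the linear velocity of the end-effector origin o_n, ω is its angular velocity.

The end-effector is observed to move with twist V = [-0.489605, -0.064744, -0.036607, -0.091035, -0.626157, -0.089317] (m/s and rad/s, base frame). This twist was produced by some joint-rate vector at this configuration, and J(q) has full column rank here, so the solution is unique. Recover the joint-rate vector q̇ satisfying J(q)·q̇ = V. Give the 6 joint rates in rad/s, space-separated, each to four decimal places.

o_n = [-0.5801, 1.8658, 0.0799]
J₁: ẑ×o_n = [-1.8658, -0.5801, 0.0000], ω = ẑ
J2: z=[-0.6691, 0.7431, 0.0000] o=[0.3196, 0.2877, 0.0000] → [0.0594, 0.0535, -0.3874, -0.6691, 0.7431, 0.0000]
J3: z=[-0.6621, -0.5962, 0.4540] o=[0.3047, 0.7453, 0.5792] → [-0.2111, -0.7322, -1.2694, -0.6621, -0.5962, 0.4540]
J4: z=[0.5720, -0.0107, 0.8202] o=[-0.0245, 1.2912, 0.8159] → [-0.4634, -0.0347, 0.3227, 0.5720, -0.0107, 0.8202]
J5: z=[-0.8028, 0.1976, 0.5625] o=[-0.1473, 0.5756, 0.8921] → [-0.8863, -0.8955, -0.9503, -0.8028, 0.1976, 0.5625]
J6: z=[-0.5616, -0.5675, -0.6022] o=[-0.4680, 1.2546, 0.5514] → [0.6356, -0.1973, -0.4069, -0.5616, -0.5675, -0.6022]
q̇ = J⁺·V = [0.9240, 0.0270, 0.4900, -0.6240, -0.9670, 0.2990]

0.9240 0.0270 0.4900 -0.6240 -0.9670 0.2990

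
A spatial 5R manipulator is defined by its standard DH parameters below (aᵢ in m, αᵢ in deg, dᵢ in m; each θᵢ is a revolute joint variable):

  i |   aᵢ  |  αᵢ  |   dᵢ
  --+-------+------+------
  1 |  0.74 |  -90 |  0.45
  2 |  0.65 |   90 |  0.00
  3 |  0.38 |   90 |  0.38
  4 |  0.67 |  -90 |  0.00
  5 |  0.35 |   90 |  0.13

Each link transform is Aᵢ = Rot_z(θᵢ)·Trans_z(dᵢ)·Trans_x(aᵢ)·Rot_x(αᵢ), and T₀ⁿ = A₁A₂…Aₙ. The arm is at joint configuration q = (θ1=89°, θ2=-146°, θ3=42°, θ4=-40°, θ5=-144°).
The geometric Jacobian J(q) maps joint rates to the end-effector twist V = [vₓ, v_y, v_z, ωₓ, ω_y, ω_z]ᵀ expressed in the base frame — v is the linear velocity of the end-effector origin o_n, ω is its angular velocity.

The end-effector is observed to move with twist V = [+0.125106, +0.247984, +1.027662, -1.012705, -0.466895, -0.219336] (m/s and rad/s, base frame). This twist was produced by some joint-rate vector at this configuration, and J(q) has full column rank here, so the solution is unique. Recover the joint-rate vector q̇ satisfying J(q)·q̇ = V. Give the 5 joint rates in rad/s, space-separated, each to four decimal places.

o_n = [-0.3644, -0.5040, 1.0148]
J₁: ẑ×o_n = [0.5040, -0.3644, 0.0000], ω = ẑ
J2: z=[-0.9998, 0.0175, 0.0000] o=[0.0129, 0.7399, 0.4500] → [0.0099, 0.5647, 1.2503, -0.9998, 0.0175, 0.0000]
J3: z=[-0.0098, -0.5591, -0.8290] o=[0.0035, 0.2011, 0.8135] → [-0.6971, 0.3070, -0.1988, -0.0098, -0.5591, -0.8290]
J4: z=[0.7334, -0.5676, 0.3742] o=[-0.2585, -0.2410, 0.6564] → [-0.1050, -0.3025, -0.2530, 0.7334, -0.5676, 0.3742]
J5: z=[-0.4444, -0.8168, -0.3680] o=[-0.6032, -0.3104, 1.2267] → [0.1018, -0.1820, 0.2811, -0.4444, -0.8168, -0.3680]
q̇ = J⁺·V = [0.0350, 0.6470, -0.0330, -0.0920, 0.6720]

0.0350 0.6470 -0.0330 -0.0920 0.6720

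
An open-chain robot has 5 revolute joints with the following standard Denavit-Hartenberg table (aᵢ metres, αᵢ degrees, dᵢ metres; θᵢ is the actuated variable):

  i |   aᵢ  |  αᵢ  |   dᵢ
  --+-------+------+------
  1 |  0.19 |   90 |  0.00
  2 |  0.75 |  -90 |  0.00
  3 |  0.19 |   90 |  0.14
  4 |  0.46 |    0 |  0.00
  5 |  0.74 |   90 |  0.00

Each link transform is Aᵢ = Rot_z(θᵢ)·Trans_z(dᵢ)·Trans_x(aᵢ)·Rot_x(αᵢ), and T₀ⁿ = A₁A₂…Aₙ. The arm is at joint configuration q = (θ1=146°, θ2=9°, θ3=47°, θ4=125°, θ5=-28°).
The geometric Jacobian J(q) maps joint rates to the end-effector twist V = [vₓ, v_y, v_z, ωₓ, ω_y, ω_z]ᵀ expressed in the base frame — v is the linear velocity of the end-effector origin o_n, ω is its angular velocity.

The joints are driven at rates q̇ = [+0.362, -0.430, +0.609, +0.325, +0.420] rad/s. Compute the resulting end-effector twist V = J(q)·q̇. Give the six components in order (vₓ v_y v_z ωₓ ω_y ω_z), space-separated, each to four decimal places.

o_n = [-0.4507, 0.4487, 1.3357]
J₁: ẑ×o_n = [-0.4487, -0.4507, 0.0000], ω = ẑ
J2: z=[0.5592, 0.8290, 0.0000] o=[-0.1575, 0.1062, 0.0000] → [1.1074, -0.7469, 0.4345, 0.5592, 0.8290, 0.0000]
J3: z=[0.1297, -0.0875, 0.9877] o=[-0.7716, 0.5205, 0.1173] → [-0.0357, 0.1590, 0.0188, 0.1297, -0.0875, 0.9877]
J4: z=[-0.2175, 0.9693, 0.1144] o=[-0.9373, 0.4646, 0.2759] → [1.0292, 0.2862, -0.4682, -0.2175, 0.9693, 0.1144]
J5: z=[-0.2175, 0.9693, 0.1144] o=[-0.6332, 0.4922, 0.6199] → [0.6989, 0.1766, -0.1674, -0.2175, 0.9693, 0.1144]
V = J·q̇ = [-0.0323, 0.4220, -0.3979, -0.3235, 0.3124, 1.0487]

-0.0323 0.4220 -0.3979 -0.3235 0.3124 1.0487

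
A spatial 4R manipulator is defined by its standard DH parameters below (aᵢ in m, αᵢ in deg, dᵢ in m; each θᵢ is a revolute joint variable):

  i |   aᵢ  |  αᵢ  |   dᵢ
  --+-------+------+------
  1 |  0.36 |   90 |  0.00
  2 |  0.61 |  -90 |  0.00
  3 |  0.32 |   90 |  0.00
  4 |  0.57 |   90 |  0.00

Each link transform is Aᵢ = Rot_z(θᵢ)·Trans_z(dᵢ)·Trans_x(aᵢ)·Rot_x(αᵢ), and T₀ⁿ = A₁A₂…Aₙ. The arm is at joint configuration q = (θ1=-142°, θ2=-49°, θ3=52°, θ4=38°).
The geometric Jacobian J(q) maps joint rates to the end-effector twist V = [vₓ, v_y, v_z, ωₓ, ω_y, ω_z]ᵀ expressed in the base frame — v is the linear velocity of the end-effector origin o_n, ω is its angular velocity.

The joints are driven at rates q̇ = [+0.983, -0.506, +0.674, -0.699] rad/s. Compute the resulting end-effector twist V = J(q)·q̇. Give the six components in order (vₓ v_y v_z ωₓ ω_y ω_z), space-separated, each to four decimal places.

2.1475 -0.6388 -0.5054 0.4604 -0.8285 1.8409

o_n = [-0.6794, -1.3000, -0.5875]
J₁: ẑ×o_n = [1.3000, -0.6794, 0.0000], ω = ẑ
J2: z=[-0.6157, 0.7880, 0.0000] o=[-0.2837, -0.2216, 0.0000] → [-0.4630, -0.3617, 0.9757, -0.6157, 0.7880, 0.0000]
J3: z=[-0.5947, -0.4646, 0.6561] o=[-0.5990, -0.4680, -0.4604] → [0.6049, -0.1283, 0.4574, -0.5947, -0.4646, 0.6561]
J4: z=[-0.7864, 0.1669, -0.5947] o=[-0.5456, -0.7463, -0.6091] → [-0.3257, 0.0965, 0.4577, -0.7864, 0.1669, -0.5947]
V = J·q̇ = [2.1475, -0.6388, -0.5054, 0.4604, -0.8285, 1.8409]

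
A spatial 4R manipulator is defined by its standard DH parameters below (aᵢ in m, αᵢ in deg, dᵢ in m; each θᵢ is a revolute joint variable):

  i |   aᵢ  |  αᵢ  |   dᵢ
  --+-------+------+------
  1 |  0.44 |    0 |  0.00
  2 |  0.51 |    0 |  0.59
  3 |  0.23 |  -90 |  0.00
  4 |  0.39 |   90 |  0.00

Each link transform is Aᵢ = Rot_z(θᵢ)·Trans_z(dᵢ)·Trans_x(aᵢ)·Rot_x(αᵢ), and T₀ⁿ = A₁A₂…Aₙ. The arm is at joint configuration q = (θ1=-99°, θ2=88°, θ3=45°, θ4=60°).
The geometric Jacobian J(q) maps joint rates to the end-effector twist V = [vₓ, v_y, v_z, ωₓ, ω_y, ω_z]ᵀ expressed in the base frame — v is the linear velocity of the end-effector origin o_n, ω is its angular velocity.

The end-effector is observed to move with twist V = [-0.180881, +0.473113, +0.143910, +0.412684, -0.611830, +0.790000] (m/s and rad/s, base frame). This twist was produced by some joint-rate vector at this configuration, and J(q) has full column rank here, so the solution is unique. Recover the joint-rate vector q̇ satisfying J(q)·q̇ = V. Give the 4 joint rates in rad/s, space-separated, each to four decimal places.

o_n = [0.7841, -0.2942, 0.2523]
J₁: ẑ×o_n = [0.2942, 0.7841, -0.0000], ω = ẑ
J2: z=[0.0000, 0.0000, 1.0000] o=[-0.0688, -0.4346, 0.0000] → [-0.1403, 0.8530, 0.0000, 0.0000, 0.0000, 1.0000]
J3: z=[0.0000, 0.0000, 1.0000] o=[0.4318, -0.5319, 0.5900] → [-0.2377, 0.3523, 0.0000, 0.0000, 0.0000, 1.0000]
J4: z=[-0.5592, 0.8290, 0.0000] o=[0.6225, -0.4033, 0.5900] → [-0.2800, -0.1889, -0.1950, -0.5592, 0.8290, 0.0000]
q̇ = J⁺·V = [-0.4700, 0.5160, 0.7440, -0.7380]

-0.4700 0.5160 0.7440 -0.7380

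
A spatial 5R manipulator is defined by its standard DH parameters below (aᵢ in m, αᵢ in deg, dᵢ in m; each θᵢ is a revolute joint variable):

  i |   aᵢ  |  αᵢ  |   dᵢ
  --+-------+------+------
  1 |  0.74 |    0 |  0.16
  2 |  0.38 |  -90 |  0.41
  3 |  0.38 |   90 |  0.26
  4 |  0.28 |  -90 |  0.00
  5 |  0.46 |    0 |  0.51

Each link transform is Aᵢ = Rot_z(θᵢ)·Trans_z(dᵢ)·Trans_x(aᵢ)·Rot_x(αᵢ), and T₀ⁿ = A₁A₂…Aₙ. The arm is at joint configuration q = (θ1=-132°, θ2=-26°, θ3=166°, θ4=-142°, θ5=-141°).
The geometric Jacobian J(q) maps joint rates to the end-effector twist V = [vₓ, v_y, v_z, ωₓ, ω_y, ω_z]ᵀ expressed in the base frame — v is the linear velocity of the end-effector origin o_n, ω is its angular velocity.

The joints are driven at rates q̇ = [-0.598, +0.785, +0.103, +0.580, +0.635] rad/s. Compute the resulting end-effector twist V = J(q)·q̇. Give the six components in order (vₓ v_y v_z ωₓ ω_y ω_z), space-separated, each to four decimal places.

-0.2780 0.2611 -0.1667 0.0727 0.4580 -0.4703

o_n = [-0.2684, -0.3567, 0.1064]
J₁: ẑ×o_n = [0.3567, -0.2684, 0.0000], ω = ẑ
J2: z=[0.0000, 0.0000, 1.0000] o=[-0.4952, -0.5499, 0.1600] → [-0.1932, 0.2267, 0.0000, 0.0000, 0.0000, 1.0000]
J3: z=[0.3746, -0.9272, 0.0000] o=[-0.8475, -0.6923, 0.5700] → [0.4298, 0.1736, 0.6626, 0.3746, -0.9272, 0.0000]
J4: z=[-0.2243, -0.0906, -0.9703] o=[-0.4082, -0.7952, 0.4781] → [0.4591, -0.2190, -0.0857, -0.2243, -0.0906, -0.9703]
J5: z=[0.2587, 0.9544, -0.1489] o=[-0.6713, -0.7156, 0.5314] → [-0.3522, 0.0499, -0.2917, 0.2587, 0.9544, -0.1489]
V = J·q̇ = [-0.2780, 0.2611, -0.1667, 0.0727, 0.4580, -0.4703]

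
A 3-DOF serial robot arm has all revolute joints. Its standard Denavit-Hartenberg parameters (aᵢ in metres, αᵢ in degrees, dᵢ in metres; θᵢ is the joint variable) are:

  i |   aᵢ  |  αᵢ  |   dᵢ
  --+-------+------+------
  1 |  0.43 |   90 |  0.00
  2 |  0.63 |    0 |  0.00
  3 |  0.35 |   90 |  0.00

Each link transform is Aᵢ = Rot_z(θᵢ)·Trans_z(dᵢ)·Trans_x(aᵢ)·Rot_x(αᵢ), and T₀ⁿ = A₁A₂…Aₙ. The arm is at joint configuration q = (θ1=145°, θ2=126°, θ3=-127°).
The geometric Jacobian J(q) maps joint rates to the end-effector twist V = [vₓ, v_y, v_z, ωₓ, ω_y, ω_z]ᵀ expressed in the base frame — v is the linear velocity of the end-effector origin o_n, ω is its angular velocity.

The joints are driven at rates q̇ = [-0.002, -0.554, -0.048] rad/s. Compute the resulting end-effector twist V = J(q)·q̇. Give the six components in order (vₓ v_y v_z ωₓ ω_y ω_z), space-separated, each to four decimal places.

o_n = [-0.3356, 0.2350, 0.5036]
J₁: ẑ×o_n = [-0.2350, -0.3356, 0.0000], ω = ẑ
J2: z=[0.5736, 0.8192, 0.0000] o=[-0.3522, 0.2466, 0.0000] → [0.4125, -0.2888, -0.0204, 0.5736, 0.8192, 0.0000]
J3: z=[0.5736, 0.8192, 0.0000] o=[-0.0489, 0.0342, 0.5097] → [-0.0050, 0.0035, 0.3499, 0.5736, 0.8192, 0.0000]
V = J·q̇ = [-0.2278, 0.1605, -0.0055, -0.3453, -0.4931, -0.0020]

-0.2278 0.1605 -0.0055 -0.3453 -0.4931 -0.0020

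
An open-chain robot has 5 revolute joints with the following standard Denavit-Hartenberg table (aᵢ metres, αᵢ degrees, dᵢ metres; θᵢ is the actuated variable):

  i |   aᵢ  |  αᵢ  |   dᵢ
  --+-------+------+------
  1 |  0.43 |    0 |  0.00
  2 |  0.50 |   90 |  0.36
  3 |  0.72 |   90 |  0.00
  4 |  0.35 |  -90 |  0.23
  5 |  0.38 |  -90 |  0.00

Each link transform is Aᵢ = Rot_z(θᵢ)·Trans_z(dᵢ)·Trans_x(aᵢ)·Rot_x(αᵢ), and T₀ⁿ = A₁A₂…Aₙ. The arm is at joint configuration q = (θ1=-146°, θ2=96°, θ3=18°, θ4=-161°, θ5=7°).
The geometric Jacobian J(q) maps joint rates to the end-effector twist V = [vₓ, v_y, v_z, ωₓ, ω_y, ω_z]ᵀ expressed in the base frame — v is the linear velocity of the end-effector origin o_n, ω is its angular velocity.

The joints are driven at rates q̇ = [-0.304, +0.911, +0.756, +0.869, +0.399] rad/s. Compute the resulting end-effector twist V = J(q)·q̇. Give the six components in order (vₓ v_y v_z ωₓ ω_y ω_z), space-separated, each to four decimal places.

0.7474 0.6056 0.2783 -0.0381 -0.5438 -0.1793

o_n = [0.2026, -0.5384, 0.1953]
J₁: ẑ×o_n = [0.5384, 0.2026, -0.0000], ω = ẑ
J2: z=[0.0000, 0.0000, 1.0000] o=[-0.3565, -0.2405, 0.0000] → [0.2980, 0.5591, -0.0000, 0.0000, 0.0000, 1.0000]
J3: z=[-0.7660, -0.6428, 0.0000] o=[-0.0351, -0.6235, 0.3600] → [0.1058, -0.1261, 0.0876, -0.7660, -0.6428, 0.0000]
J4: z=[0.1986, -0.2367, -0.9511] o=[0.4051, -1.1480, 0.5825] → [0.6714, 0.2695, 0.0732, 0.1986, -0.2367, -0.9511]
J5: z=[0.9233, 0.3706, 0.1006] o=[0.3357, -0.8881, 0.2615] → [-0.0597, 0.0477, 0.3722, 0.9233, 0.3706, 0.1006]
V = J·q̇ = [0.7474, 0.6056, 0.2783, -0.0381, -0.5438, -0.1793]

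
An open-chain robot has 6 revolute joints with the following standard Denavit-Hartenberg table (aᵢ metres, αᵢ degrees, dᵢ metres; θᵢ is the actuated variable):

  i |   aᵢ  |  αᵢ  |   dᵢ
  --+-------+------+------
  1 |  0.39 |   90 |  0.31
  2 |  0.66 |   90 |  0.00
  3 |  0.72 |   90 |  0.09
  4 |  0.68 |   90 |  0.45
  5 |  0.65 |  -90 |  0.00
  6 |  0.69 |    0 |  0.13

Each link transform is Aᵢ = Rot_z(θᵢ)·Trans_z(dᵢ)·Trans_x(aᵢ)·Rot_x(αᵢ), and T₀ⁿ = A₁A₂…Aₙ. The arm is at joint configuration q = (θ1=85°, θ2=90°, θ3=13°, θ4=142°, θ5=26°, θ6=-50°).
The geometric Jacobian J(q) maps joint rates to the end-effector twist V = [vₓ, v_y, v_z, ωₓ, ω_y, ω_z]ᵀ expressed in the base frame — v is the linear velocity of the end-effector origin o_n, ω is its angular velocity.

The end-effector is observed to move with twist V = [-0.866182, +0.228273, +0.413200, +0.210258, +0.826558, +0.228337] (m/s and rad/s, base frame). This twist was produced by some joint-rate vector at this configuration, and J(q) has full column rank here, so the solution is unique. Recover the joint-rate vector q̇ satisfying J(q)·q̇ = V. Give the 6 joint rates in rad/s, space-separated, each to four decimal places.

0.6380 -0.7530 0.5950 -0.3270 0.0720 -0.7040

o_n = [-0.9005, 1.9712, 0.9910]
J₁: ẑ×o_n = [-1.9712, -0.9005, 0.0000], ω = ẑ
J2: z=[0.9962, -0.0872, 0.0000] o=[0.0340, 0.3885, 0.3100] → [-0.0594, -0.6784, 1.4952, 0.9962, -0.0872, 0.0000]
J3: z=[0.0872, 0.9962, -0.0000] o=[0.0340, 0.3885, 0.9700] → [0.0209, -0.0018, 1.0689, 0.0872, 0.9962, -0.0000]
J4: z=[-0.9707, 0.0849, 0.2250] o=[0.2032, 0.4641, 1.6715] → [-0.3968, -0.9089, -1.3692, -0.9707, 0.0849, 0.2250]
J5: z=[0.2066, 0.7729, 0.5999] o=[-0.3172, 0.9298, 1.2507] → [-0.8254, -0.2963, 0.6661, 0.2066, 0.7729, 0.5999]
J6: z=[-0.8185, -0.1993, 0.5388] o=[-0.6656, 1.3214, 0.8662] → [-0.3750, -0.0244, -0.5787, -0.8185, -0.1993, 0.5388]
q̇ = J⁺·V = [0.6380, -0.7530, 0.5950, -0.3270, 0.0720, -0.7040]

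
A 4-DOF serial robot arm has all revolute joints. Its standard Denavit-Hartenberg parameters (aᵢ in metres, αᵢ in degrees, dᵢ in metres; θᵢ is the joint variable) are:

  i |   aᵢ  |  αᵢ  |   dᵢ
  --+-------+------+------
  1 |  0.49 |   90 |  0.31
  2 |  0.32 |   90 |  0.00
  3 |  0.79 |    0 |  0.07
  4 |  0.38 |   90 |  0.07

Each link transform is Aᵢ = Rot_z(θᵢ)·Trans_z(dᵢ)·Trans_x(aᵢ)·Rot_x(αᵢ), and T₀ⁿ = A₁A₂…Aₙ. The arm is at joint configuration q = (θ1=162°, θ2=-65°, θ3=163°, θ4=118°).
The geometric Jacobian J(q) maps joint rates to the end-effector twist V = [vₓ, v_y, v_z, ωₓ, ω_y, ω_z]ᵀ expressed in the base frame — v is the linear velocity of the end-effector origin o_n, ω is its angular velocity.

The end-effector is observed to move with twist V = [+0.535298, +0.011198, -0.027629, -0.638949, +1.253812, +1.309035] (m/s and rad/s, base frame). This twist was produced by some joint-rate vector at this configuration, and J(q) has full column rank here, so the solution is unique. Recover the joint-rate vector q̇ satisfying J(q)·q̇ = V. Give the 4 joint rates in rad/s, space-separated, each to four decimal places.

0.8450 0.9950 -0.5730 -0.5250

o_n = [-0.2433, -0.0703, 0.5798]
J₁: ẑ×o_n = [0.0703, -0.2433, 0.0000], ω = ẑ
J2: z=[0.3090, 0.9511, 0.0000] o=[-0.4660, 0.1514, 0.3100] → [0.2566, -0.0834, -0.2803, 0.3090, 0.9511, 0.0000]
J3: z=[0.8619, -0.2801, -0.4226] o=[-0.5946, 0.1932, 0.0200] → [-0.2681, -0.6310, -0.1287, 0.8619, -0.2801, -0.4226]
J4: z=[0.8619, -0.2801, -0.4226] o=[-0.1593, 0.2946, 0.6751] → [-0.1275, 0.1177, -0.3381, 0.8619, -0.2801, -0.4226]
q̇ = J⁺·V = [0.8450, 0.9950, -0.5730, -0.5250]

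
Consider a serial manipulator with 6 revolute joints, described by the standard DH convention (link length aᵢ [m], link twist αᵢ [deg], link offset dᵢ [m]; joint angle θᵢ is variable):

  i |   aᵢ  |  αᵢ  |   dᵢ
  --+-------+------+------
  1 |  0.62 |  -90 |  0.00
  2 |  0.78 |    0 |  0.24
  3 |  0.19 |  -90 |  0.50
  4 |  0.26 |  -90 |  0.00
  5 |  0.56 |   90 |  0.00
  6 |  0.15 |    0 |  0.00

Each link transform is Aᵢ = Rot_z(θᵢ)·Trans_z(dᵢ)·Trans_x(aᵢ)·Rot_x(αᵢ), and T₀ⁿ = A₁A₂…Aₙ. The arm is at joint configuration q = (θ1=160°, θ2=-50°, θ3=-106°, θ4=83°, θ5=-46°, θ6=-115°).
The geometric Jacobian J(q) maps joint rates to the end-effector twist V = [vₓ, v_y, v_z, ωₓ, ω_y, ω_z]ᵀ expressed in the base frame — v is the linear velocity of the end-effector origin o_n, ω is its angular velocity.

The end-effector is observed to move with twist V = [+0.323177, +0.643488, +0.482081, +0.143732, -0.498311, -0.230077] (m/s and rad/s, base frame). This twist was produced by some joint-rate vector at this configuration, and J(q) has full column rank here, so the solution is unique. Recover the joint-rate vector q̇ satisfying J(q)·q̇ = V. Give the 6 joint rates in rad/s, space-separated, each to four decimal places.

-0.9610 -0.5220 0.3920 0.0850 -0.6390 0.6600

o_n = [-0.9014, 0.1620, 1.0860]
J₁: ẑ×o_n = [-0.1620, -0.9014, 0.0000], ω = ẑ
J2: z=[-0.3420, -0.9397, 0.0000] o=[-0.5826, 0.2121, 0.0000] → [-1.0205, 0.3714, -0.2825, -0.3420, -0.9397, 0.0000]
J3: z=[-0.3420, -0.9397, 0.0000] o=[-1.1358, 0.1580, 0.5975] → [-0.4590, 0.1671, 0.2189, -0.3420, -0.9397, 0.0000]
J4: z=[-0.3822, 0.1391, 0.9135] o=[-1.1437, -0.3712, 0.6748] → [-0.4299, 0.3785, -0.2375, -0.3822, 0.1391, 0.9135]
J5: z=[-0.8104, 0.4246, -0.4037] o=[-1.0283, -0.1386, 0.6877] → [0.2905, 0.2716, -0.2974, -0.8104, 0.4246, -0.4037]
J6: z=[-0.5850, -0.5469, 0.5989] o=[-1.0095, 0.2654, 1.0750] → [0.0559, 0.0712, 0.1196, -0.5850, -0.5469, 0.5989]
q̇ = J⁺·V = [-0.9610, -0.5220, 0.3920, 0.0850, -0.6390, 0.6600]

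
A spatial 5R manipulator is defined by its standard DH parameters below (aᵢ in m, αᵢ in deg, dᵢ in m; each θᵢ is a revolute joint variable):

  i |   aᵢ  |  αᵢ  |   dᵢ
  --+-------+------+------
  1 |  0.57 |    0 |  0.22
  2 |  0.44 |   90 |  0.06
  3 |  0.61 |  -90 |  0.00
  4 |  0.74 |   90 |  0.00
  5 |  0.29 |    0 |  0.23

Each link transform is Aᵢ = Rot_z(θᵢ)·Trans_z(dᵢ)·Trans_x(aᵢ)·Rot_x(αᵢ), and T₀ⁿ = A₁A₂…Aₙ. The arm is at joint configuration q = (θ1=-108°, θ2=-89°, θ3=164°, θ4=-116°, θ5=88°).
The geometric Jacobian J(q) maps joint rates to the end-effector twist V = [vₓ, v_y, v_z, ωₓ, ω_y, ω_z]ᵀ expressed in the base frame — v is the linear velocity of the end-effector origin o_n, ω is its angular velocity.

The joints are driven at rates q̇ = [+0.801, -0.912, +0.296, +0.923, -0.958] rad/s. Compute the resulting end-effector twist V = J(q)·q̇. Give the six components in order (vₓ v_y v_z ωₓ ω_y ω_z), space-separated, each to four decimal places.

o_n = [-0.2844, 0.0906, 0.0219]
J₁: ẑ×o_n = [-0.0906, -0.2844, 0.0000], ω = ẑ
J2: z=[0.0000, 0.0000, 1.0000] o=[-0.1761, -0.5421, 0.2200] → [-0.6327, -0.1083, 0.0000, 0.0000, 0.0000, 1.0000]
J3: z=[0.2924, 0.9563, 0.0000] o=[-0.5969, -0.4135, 0.2800] → [-0.2468, 0.0755, -0.1514, 0.2924, 0.9563, 0.0000]
J4: z=[0.2636, -0.0806, -0.9613] o=[-0.0362, -0.5849, 0.4481] → [0.6837, 0.3510, 0.1580, 0.2636, -0.0806, -0.9613]
J5: z=[-0.9544, -0.1666, -0.2477] o=[-0.1399, 0.1423, 0.3587] → [0.0433, -0.2856, 0.0253, -0.9544, -0.1666, -0.2477]
V = J·q̇ = [1.0209, 0.4909, 0.0768, 1.2441, 0.3683, -0.7609]

1.0209 0.4909 0.0768 1.2441 0.3683 -0.7609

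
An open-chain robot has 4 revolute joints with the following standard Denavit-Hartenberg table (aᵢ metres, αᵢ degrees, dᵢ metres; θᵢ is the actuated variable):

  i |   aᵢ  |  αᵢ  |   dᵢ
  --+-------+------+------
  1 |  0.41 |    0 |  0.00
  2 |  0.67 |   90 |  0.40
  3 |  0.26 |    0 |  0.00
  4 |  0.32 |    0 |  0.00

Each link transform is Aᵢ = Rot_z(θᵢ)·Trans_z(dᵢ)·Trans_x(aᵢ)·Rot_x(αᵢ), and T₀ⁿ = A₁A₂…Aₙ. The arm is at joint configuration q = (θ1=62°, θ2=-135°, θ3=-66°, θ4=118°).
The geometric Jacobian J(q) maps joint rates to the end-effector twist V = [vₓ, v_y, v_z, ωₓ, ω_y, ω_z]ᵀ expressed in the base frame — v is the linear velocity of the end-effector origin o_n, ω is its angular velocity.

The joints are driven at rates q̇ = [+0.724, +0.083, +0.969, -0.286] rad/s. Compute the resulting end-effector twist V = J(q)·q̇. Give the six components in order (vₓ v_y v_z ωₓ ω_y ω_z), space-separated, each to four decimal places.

0.5056 0.3135 0.2370 -0.6532 -0.1997 0.8070

o_n = [0.4769, -0.5682, 0.4146]
J₁: ẑ×o_n = [0.5682, 0.4769, -0.0000], ω = ẑ
J2: z=[0.0000, 0.0000, 1.0000] o=[0.1925, 0.3620, 0.0000] → [0.9303, 0.2844, -0.0000, 0.0000, 0.0000, 1.0000]
J3: z=[-0.9563, -0.2924, 0.0000] o=[0.3884, -0.2787, 0.4000] → [-0.0043, 0.0140, 0.3028, -0.9563, -0.2924, 0.0000]
J4: z=[-0.9563, -0.2924, 0.0000] o=[0.4193, -0.3798, 0.1625] → [-0.0737, 0.2411, 0.1970, -0.9563, -0.2924, 0.0000]
V = J·q̇ = [0.5056, 0.3135, 0.2370, -0.6532, -0.1997, 0.8070]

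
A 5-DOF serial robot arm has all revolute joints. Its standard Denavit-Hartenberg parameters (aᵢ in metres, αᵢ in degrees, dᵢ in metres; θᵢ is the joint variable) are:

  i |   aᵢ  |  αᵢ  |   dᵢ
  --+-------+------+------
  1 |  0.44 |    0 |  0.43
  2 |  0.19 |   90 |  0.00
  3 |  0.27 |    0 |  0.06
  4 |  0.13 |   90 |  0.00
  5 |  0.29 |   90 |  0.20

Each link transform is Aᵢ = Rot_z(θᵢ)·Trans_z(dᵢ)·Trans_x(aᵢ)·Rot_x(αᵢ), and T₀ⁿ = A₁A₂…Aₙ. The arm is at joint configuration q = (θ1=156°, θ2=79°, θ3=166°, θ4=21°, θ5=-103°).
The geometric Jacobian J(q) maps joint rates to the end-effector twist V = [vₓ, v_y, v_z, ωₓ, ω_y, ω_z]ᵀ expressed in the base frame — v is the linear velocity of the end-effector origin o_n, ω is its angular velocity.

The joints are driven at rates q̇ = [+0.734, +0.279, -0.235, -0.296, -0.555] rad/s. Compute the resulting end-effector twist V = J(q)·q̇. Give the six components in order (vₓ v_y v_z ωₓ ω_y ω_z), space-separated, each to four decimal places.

o_n = [-0.1275, 0.1829, 0.6859]
J₁: ẑ×o_n = [-0.1829, -0.1275, 0.0000], ω = ẑ
J2: z=[0.0000, 0.0000, 1.0000] o=[-0.4020, 0.1790, 0.4300] → [-0.0039, 0.2745, 0.0000, 0.0000, 0.0000, 1.0000]
J3: z=[-0.8192, 0.5736, 0.0000] o=[-0.5109, 0.0233, 0.4300] → [0.1468, 0.2096, -0.3506, -0.8192, 0.5736, 0.0000]
J4: z=[-0.8192, 0.5736, 0.0000] o=[-0.4098, 0.2723, 0.4953] → [0.1093, 0.1561, -0.0887, -0.8192, 0.5736, 0.0000]
J5: z=[0.0699, 0.0998, 0.9925] o=[-0.3358, 0.3780, 0.4795] → [0.2143, 0.1923, -0.0344, 0.0699, 0.0998, 0.9925]
V = J·q̇ = [-0.3211, -0.2192, 0.1278, 0.3962, -0.3600, 0.4621]

-0.3211 -0.2192 0.1278 0.3962 -0.3600 0.4621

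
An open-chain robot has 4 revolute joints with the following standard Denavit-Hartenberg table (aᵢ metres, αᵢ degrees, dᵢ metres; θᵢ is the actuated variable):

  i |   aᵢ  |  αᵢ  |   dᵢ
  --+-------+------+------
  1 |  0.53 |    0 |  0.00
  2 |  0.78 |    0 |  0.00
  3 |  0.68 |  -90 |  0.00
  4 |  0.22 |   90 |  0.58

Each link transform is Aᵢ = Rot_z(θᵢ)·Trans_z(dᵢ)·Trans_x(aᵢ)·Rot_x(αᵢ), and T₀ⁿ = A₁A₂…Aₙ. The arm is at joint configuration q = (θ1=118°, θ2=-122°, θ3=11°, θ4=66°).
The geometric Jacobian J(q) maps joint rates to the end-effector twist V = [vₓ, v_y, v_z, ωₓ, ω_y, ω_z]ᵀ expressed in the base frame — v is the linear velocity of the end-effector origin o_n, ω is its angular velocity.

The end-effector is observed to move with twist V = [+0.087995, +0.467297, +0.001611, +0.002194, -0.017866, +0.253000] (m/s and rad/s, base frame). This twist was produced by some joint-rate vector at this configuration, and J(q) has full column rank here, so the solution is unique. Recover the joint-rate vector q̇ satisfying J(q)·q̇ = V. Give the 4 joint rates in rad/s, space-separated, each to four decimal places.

-0.5180 0.7270 0.0440 -0.0180

o_n = [1.2223, 1.0830, -0.2010]
J₁: ẑ×o_n = [-1.0830, 1.2223, 0.0000], ω = ẑ
J2: z=[0.0000, 0.0000, 1.0000] o=[-0.2488, 0.4680, 0.0000] → [-0.6150, 1.4712, 0.0000, 0.0000, 0.0000, 1.0000]
J3: z=[0.0000, 0.0000, 1.0000] o=[0.5293, 0.4136, 0.0000] → [-0.6695, 0.6931, 0.0000, 0.0000, 0.0000, 1.0000]
J4: z=[-0.1219, 0.9925, 0.0000] o=[1.2042, 0.4964, 0.0000] → [-0.1995, -0.0245, -0.0895, -0.1219, 0.9925, 0.0000]
q̇ = J⁺·V = [-0.5180, 0.7270, 0.0440, -0.0180]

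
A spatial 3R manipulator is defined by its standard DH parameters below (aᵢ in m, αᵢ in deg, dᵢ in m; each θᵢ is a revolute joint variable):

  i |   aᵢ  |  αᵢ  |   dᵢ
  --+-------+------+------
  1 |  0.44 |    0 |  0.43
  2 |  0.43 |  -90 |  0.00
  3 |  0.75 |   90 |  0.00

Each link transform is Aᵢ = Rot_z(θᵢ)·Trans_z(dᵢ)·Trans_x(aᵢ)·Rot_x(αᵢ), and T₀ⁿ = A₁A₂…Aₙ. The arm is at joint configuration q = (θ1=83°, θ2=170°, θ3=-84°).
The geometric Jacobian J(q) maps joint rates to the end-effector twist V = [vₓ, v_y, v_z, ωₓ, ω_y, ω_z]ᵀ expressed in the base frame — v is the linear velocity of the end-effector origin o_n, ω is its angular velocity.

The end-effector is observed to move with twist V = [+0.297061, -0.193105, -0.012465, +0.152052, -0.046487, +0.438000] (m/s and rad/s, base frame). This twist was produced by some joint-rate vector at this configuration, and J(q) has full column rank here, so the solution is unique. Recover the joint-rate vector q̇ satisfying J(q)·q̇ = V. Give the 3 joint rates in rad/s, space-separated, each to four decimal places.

o_n = [-0.0950, -0.0495, 1.1759]
J₁: ẑ×o_n = [0.0495, -0.0950, 0.0000], ω = ẑ
J2: z=[0.0000, 0.0000, 1.0000] o=[0.0536, 0.4367, 0.4300] → [0.4862, -0.1486, 0.0000, 0.0000, 0.0000, 1.0000]
J3: z=[0.9563, -0.2924, 0.0000] o=[-0.0721, 0.0255, 0.4300] → [-0.2181, -0.7133, -0.0784, 0.9563, -0.2924, 0.0000]
q̇ = J⁺·V = [-0.2720, 0.7100, 0.1590]

-0.2720 0.7100 0.1590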